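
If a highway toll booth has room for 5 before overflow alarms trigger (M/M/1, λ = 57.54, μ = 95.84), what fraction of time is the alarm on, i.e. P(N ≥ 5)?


ρ = 57.54/95.84 = 0.6004
P(N ≥ n) = ρ^n = 0.6004^5 = 0.078004

Final: 0.078004


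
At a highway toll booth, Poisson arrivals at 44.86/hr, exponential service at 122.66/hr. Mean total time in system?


W = 1/(μ−λ) = 1/(122.66 − 44.86) = 1/77.80 = 0.01285 hr

Final: 0.01285 hr


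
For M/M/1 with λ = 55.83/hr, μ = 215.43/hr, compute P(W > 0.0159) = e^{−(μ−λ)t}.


W ~ Exponential(μ−λ) for M/M/1.
μ − λ = 215.43 − 55.83 = 159.6000
P(W > t) = e^{−(μ−λ)t} = e^{−2.5376} = 0.079053

Final: 0.079053


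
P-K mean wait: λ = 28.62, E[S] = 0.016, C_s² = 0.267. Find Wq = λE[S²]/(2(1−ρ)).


ρ = λ·E[S] = 28.62·0.016 = 0.4579
E[S²] = E[S]²(1+C_s²) = 0.016²·(1+0.267) = 0.0003244
Wq = λ·E[S²]/(2(1−ρ)) = 28.62·0.0003244/(2·0.5421) = 0.008562 hr

Final: 0.008562 hr


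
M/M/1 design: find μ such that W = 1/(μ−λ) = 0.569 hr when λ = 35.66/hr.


W = 1/(μ−λ) ⇒ μ − λ = 1/W = 1/0.569 = 1.7575
μ = λ + 1/W = 35.66 + 1.7575 = 37.4175 per hr

Final: 37.4175 /hr


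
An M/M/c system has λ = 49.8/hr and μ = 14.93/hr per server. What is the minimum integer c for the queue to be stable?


Stability requires cμ > λ ⇔ c > λ/μ.
λ/μ = 49.8/14.93 = 3.3356
Minimum integer c = ⌊3.3356⌋ + 1 = 4
Check: 4·14.93 = 59.72 > 49.8, while 3·14.93 = 44.79 ≤ 49.8

Final: 4 servers


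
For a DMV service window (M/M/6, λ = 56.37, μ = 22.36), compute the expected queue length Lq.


a = λ/μ = 2.5210; ρ = a/6 = 0.4202
P₀ = 0.079899
Lq = P₀·a^c·ρ / (c!·(1−ρ)²) = 0.079899·256.71865·0.4202/(720·0.33620)
= 0.03560

Final: 0.03560


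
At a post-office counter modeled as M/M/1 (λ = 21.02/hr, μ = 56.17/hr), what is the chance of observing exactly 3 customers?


ρ = 21.02/56.17 = 0.3742
P_n = (1−ρ)·ρ^n = (1 − 0.3742)·0.3742^3 = 0.6258·0.052406 = 0.032795

Final: 0.032795


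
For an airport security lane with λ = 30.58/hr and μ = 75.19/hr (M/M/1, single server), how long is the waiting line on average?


ρ = 30.58/75.19 = 0.4067
Lq = ρ²/(1−ρ) = 0.1654/0.5933 = 0.2788

Final: 0.2788


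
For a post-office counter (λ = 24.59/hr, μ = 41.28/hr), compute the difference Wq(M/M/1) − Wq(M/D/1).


ρ = 24.59/41.28 = 0.5957
Wq(M/M/1) = ρ/(μ−λ) = 0.5957/16.69 = 0.03569 hr
Wq(M/D/1) = ρ/(2(μ−λ)) = 0.01785 hr
Savings = 0.03569 − 0.01785 = 0.01785 hr

Final: 0.01785 hr


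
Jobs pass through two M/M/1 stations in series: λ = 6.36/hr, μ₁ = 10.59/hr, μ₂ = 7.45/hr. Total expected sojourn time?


Each node sees arrival rate λ = 6.36/hr (tandem ⇒ throughput preserved).
W₁ = 1/(μ₁−λ) = 1/(10.59−6.36) = 0.23641 hr
W₂ = 1/(μ₂−λ) = 1/(7.45−6.36) = 0.91743 hr
W_total = W₁ + W₂ = 0.23641 + 0.91743 = 1.15384 hr

Final: 1.15384 hr


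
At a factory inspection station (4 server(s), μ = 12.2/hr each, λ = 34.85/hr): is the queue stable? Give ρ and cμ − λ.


Total capacity cμ = 4·12.2 = 48.80/hr
ρ = λ/(cμ) = 34.85/48.80 = 0.7141
Stable ⇔ ρ < 1: YES
Spare capacity = cμ − λ = 48.80 − 34.85 = 13.95/hr

Final: ρ = 0.7141; stable; margin = 13.95/hr


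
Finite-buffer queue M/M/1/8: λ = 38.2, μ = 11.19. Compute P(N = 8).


ρ = λ/μ = 38.2/11.19 = 3.4138
P_K = (1−ρ)ρ^K/(1−ρ^(K+1)) = (-2.4138·18444.471305)/(1 − 62965.040559)
= -44520.569254/-62964.040559 = 0.707079

Final: 0.707079


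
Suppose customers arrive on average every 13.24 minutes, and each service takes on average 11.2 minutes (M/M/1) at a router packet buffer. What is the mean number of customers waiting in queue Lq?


λ = 60/13.24 = 4.5317 /hr
μ = 60/11.2 = 5.3571 /hr
ρ = λ/μ = 4.5317/5.3571 = 0.8459
Lq = ρ²/(1−ρ) = 0.7156/0.1541 = 4.6443

Final: 4.6443


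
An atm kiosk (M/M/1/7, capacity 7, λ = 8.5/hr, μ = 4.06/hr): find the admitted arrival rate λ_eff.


ρ = 2.0936; P_K = (1−ρ)ρ^7/(1−ρ^8) = 0.523772
λ_eff = λ(1 − P_K) = 8.5·(1 − 0.523772) = 8.5·0.476228 = 4.0479 /hr

Final: 4.0479 /hr


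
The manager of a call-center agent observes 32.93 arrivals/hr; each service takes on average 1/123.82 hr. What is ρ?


ρ = λ/μ = 32.93/123.82 = 0.2660

Final: 0.2660


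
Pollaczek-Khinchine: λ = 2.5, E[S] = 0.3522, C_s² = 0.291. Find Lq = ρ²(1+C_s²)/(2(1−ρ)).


ρ = λ·E[S] = 2.5·0.3522 = 0.8805
Lq = ρ²(1+C_s²)/(2(1−ρ)) = 0.7753·(1+0.291)/(2·0.1195)
= 0.7753·1.2910/0.2390 = 4.18781

Final: 4.18781


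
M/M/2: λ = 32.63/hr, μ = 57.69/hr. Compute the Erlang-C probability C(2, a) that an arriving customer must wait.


a = λ/μ = 0.5656; ρ = a/2 = 0.2828
P₀ = 0.559084 (from M/M/c formula)
C(c,a) = [a^c/(c!(1−ρ))]·P₀ = [0.31991/(2·0.7172)]·0.559084
= 0.22303·0.559084 = 0.124693

Final: 0.124693


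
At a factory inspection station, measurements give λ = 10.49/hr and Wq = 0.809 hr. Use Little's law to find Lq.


Lq = λWq = 10.49·0.809 = 8.4864

Final: 8.4864


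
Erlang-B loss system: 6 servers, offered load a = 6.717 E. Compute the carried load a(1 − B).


B(6,6.717) = 0.313334 (Erlang-B)
Carried load = a(1 − B) = 6.717·(1 − 0.313334) = 6.717·0.686666 = 4.6123 E

Final: 4.6123 Erlangs


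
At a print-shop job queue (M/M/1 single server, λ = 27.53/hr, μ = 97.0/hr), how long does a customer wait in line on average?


ρ = 27.53/97.0 = 0.2838
Wq = ρ/(μ−λ) = 0.2838/(97.0 − 27.53) = 0.2838/69.47 = 0.004085 hr

Final: 0.004085 hr


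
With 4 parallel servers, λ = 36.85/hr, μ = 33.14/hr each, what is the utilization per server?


ρ = λ/(cμ) = 36.85/(4·33.14) = 36.85/132.56 = 0.2780

Final: 0.2780


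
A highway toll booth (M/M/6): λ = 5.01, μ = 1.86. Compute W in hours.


a = 2.6935; ρ = 0.4489; P₀ = 0.067044
Lq = P₀·a^c·ρ/(c!(1−ρ)²) = 0.05257
Wq = Lq/λ = 0.05257/5.01 = 0.01049 hr
W = Wq + 1/μ = 0.01049 + 0.53763 = 0.54813 hr

Final: 0.54813 hr


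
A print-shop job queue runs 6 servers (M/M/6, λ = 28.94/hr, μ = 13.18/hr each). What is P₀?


a = λ/μ = 28.94/13.18 = 2.1958; ρ = a/c = 0.3660
Σ_{k=0}^{5} a^k/k! (terms k=0..5) = 1.00000 + 2.19575 + 2.41066 + 1.76440 + 0.96855 + 0.42534 = 8.76470
Tail: a^6/(6!(1−ρ)) = 112.07241/(720·0.6340) = 0.24550
P₀ = 1/(8.76470 + 0.24550) = 1/9.01020 = 0.110985

Final: 0.110985


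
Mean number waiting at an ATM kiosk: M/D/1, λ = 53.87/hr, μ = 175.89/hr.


ρ = 53.87/175.89 = 0.3063
M/D/1: Lq = ρ²/(2(1−ρ)) = 0.09380/(2·0.6937) = 0.06761

Final: 0.06761


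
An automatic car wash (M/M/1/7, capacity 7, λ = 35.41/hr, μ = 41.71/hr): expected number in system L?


ρ = 35.41/41.71 = 0.8490
L = ρ[1 − (K+1)ρ^K + Kρ^(K+1)] / [(1−ρ)(1−ρ^(K+1))]
Numerator: 0.8490·(1 − 8·0.317834 + 7·0.269827) = 0.293841
Denominator: (0.1510)·(0.730173) = 0.110287
L = 0.293841/0.110287 = 2.6643

Final: 2.6643


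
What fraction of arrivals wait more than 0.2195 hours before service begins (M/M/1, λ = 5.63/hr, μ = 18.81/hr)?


ρ = 5.63/18.81 = 0.2993
P(Wq > t) = ρ·e^{−(μ−λ)t} = 0.2993·e^{−2.8930}
= 0.2993·0.055409 = 0.016584

Final: 0.016584


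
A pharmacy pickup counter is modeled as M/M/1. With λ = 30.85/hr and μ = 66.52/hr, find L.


ρ = λ/μ = 30.85/66.52 = 0.4638
L = ρ/(1−ρ) = 0.4638/(1 − 0.4638) = 0.4638/0.5362 = 0.8649

Final: 0.8649


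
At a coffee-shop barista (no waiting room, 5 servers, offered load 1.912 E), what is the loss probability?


B(c,a) = (a^c/c!) / Σ_{k=0}^{c} a^k/k!
a^5/5! = 0.212940
Σ terms (k=0..5): 1.00000 + 1.91200 + 1.82787 + 1.16496 + 0.55685 + 0.21294 = 6.674629
B = 0.212940/6.674629 = 0.031903

Final: 0.031903


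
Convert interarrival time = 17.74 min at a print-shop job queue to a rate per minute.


λ = 1/(interarrival time) in consistent units.
1 minute = 1 min, so λ = 1/17.74 = 0.05637 per minute

Final: 0.05637 /min


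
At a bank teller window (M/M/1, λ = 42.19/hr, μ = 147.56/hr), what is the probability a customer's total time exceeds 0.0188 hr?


W ~ Exponential(μ−λ) for M/M/1.
μ − λ = 147.56 − 42.19 = 105.3700
P(W > t) = e^{−(μ−λ)t} = e^{−1.9810} = 0.137937

Final: 0.137937


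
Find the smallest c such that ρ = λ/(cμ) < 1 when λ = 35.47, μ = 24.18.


Stability requires cμ > λ ⇔ c > λ/μ.
λ/μ = 35.47/24.18 = 1.4669
Minimum integer c = ⌊1.4669⌋ + 1 = 2
Check: 2·24.18 = 48.36 > 35.47, while 1·24.18 = 24.18 ≤ 35.47

Final: 2 servers


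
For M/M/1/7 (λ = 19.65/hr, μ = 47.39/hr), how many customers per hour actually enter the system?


ρ = 0.4146; P_K = (1−ρ)ρ^7/(1−ρ^8) = 0.001235
λ_eff = λ(1 − P_K) = 19.65·(1 − 0.001235) = 19.65·0.998765 = 19.6257 /hr

Final: 19.6257 /hr


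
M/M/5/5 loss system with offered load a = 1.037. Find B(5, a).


B(c,a) = (a^c/c!) / Σ_{k=0}^{c} a^k/k!
a^5/5! = 0.009993
Σ terms (k=0..5): 1.00000 + 1.03700 + 0.53768 + 0.18586 + 0.04818 + 0.009993 = 2.818722
B = 0.009993/2.818722 = 0.003545

Final: 0.003545


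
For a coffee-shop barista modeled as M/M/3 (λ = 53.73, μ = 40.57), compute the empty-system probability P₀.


a = λ/μ = 53.73/40.57 = 1.3244; ρ = a/c = 0.4415
Σ_{k=0}^{2} a^k/k! (terms k=0..2) = 1.00000 + 1.32438 + 0.87699 = 3.20137
Tail: a^3/(3!(1−ρ)) = 2.32293/(6·0.5585) = 0.69315
P₀ = 1/(3.20137 + 0.69315) = 1/3.89452 = 0.256771

Final: 0.256771


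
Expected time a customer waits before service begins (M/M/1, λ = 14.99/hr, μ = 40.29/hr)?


ρ = 14.99/40.29 = 0.3721
Wq = ρ/(μ−λ) = 0.3721/(40.29 − 14.99) = 0.3721/25.30 = 0.01471 hr

Final: 0.01471 hr


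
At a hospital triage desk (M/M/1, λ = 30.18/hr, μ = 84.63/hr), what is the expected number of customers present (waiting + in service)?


ρ = λ/μ = 30.18/84.63 = 0.3566
L = ρ/(1−ρ) = 0.3566/(1 − 0.3566) = 0.3566/0.6434 = 0.5543

Final: 0.5543


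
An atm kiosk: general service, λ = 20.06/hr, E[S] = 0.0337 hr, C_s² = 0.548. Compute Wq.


ρ = λ·E[S] = 20.06·0.0337 = 0.6760
E[S²] = E[S]²(1+C_s²) = 0.0337²·(1+0.548) = 0.001758
Wq = λ·E[S²]/(2(1−ρ)) = 20.06·0.001758/(2·0.3240) = 0.05443 hr

Final: 0.05443 hr


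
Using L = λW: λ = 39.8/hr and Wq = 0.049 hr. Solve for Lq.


Lq = λWq = 39.8·0.049 = 1.9502

Final: 1.9502


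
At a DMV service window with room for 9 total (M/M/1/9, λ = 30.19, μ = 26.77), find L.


ρ = 30.19/26.77 = 1.1278
L = ρ[1 − (K+1)ρ^K + Kρ^(K+1)] / [(1−ρ)(1−ρ^(K+1))]
Numerator: 1.1278·(1 − 10·2.950752 + 9·3.327725) = 1.626230
Denominator: (-0.1278)·(-2.327725) = 0.297378
L = 1.626230/0.297378 = 5.4686

Final: 5.4686


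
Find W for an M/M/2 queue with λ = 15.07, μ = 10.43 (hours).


a = 1.4449; ρ = 0.7224; P₀ = 0.161147
Lq = P₀·a^c·ρ/(c!(1−ρ)²) = 1.57732
Wq = Lq/λ = 1.57732/15.07 = 0.10467 hr
W = Wq + 1/μ = 0.10467 + 0.09588 = 0.20054 hr

Final: 0.20054 hr


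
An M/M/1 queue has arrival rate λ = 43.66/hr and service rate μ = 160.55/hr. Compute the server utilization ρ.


ρ = λ/μ = 43.66/160.55 = 0.2719

Final: 0.2719


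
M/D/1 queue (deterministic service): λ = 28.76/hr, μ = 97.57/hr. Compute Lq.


ρ = 28.76/97.57 = 0.2948
M/D/1: Lq = ρ²/(2(1−ρ)) = 0.08689/(2·0.7052) = 0.06160

Final: 0.06160


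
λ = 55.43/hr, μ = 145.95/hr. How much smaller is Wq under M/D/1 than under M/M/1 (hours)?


ρ = 55.43/145.95 = 0.3798
Wq(M/M/1) = ρ/(μ−λ) = 0.3798/90.52 = 0.004196 hr
Wq(M/D/1) = ρ/(2(μ−λ)) = 0.002098 hr
Savings = 0.004196 − 0.002098 = 0.002098 hr

Final: 0.002098 hr


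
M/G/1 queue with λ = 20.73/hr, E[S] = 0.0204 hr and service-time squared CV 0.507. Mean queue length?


ρ = λ·E[S] = 20.73·0.0204 = 0.4229
Lq = ρ²(1+C_s²)/(2(1−ρ)) = 0.1788·(1+0.507)/(2·0.5771)
= 0.1788·1.5070/1.1542 = 0.23350

Final: 0.23350


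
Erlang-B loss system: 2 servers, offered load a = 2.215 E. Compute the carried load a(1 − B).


B(2,2.215) = 0.432792 (Erlang-B)
Carried load = a(1 − B) = 2.215·(1 − 0.432792) = 2.215·0.567208 = 1.2564 E

Final: 1.2564 Erlangs


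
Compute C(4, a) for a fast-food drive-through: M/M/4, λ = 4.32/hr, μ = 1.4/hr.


a = λ/μ = 3.0857; ρ = a/4 = 0.7714
P₀ = 0.033036 (from M/M/c formula)
C(c,a) = [a^c/(c!(1−ρ))]·P₀ = [90.66149/(24·0.2286)]·0.033036
= 16.52683·0.033036 = 0.545977

Final: 0.545977


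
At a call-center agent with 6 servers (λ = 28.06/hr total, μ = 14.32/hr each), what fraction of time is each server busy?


ρ = λ/(cμ) = 28.06/(6·14.32) = 28.06/85.92 = 0.3266

Final: 0.3266


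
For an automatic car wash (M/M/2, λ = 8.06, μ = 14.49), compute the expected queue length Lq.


a = λ/μ = 0.5562; ρ = a/2 = 0.2781
P₀ = 0.564795
Lq = P₀·a^c·ρ / (c!·(1−ρ)²) = 0.564795·0.30941·0.2781/(2·0.52111)
= 0.04663

Final: 0.04663


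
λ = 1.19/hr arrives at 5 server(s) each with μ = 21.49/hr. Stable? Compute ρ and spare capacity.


Total capacity cμ = 5·21.49 = 107.45/hr
ρ = λ/(cμ) = 1.19/107.45 = 0.01107
Stable ⇔ ρ < 1: YES
Spare capacity = cμ − λ = 107.45 − 1.19 = 106.26/hr

Final: ρ = 0.01107; stable; margin = 106.26/hr


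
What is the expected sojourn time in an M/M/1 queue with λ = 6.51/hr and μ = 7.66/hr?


W = 1/(μ−λ) = 1/(7.66 − 6.51) = 1/1.15 = 0.8696 hr

Final: 0.8696 hr


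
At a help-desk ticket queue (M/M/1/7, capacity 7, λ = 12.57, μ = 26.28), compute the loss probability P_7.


ρ = λ/μ = 12.57/26.28 = 0.4783
P_K = (1−ρ)ρ^K/(1−ρ^(K+1)) = (0.5217·0.005728)/(1 − 0.002740)
= 0.002988/0.997260 = 0.002996

Final: 0.002996


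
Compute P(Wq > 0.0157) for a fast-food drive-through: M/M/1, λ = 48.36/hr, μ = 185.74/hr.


ρ = 48.36/185.74 = 0.2604
P(Wq > t) = ρ·e^{−(μ−λ)t} = 0.2604·e^{−2.1569}
= 0.2604·0.115687 = 0.030121

Final: 0.030121


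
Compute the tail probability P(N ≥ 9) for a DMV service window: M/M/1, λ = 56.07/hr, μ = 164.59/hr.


ρ = 56.07/164.59 = 0.3407
P(N ≥ n) = ρ^n = 0.3407^9 = 0.00006179

Final: 0.00006179


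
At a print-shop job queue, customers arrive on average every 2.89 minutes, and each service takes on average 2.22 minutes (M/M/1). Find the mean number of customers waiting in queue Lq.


λ = 60/2.89 = 20.7612 /hr
μ = 60/2.22 = 27.0270 /hr
ρ = λ/μ = 20.7612/27.0270 = 0.7682
Lq = ρ²/(1−ρ) = 0.5901/0.2318 = 2.5453

Final: 2.5453


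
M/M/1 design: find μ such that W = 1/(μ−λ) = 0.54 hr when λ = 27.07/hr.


W = 1/(μ−λ) ⇒ μ − λ = 1/W = 1/0.54 = 1.8519
μ = λ + 1/W = 27.07 + 1.8519 = 28.9219 per hr

Final: 28.9219 /hr


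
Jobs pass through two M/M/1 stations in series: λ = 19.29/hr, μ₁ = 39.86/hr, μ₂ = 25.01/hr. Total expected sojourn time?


Each node sees arrival rate λ = 19.29/hr (tandem ⇒ throughput preserved).
W₁ = 1/(μ₁−λ) = 1/(39.86−19.29) = 0.04861 hr
W₂ = 1/(μ₂−λ) = 1/(25.01−19.29) = 0.17483 hr
W_total = W₁ + W₂ = 0.04861 + 0.17483 = 0.22344 hr

Final: 0.22344 hr


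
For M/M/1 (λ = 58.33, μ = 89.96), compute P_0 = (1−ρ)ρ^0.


ρ = 58.33/89.96 = 0.6484
P_n = (1−ρ)·ρ^n = (1 − 0.6484)·0.6484^0 = 0.3516·1.000000 = 0.351601

Final: 0.351601


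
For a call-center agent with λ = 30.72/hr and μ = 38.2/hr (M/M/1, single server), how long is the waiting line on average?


ρ = 30.72/38.2 = 0.8042
Lq = ρ²/(1−ρ) = 0.6467/0.1958 = 3.3028

Final: 3.3028


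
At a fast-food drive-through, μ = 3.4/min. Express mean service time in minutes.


Mean service time = 1/μ = 1/3.4 minute = 0.29412 minute
In minutes: 0.29412 × 1 = 0.2941 min

Final: 0.2941 min


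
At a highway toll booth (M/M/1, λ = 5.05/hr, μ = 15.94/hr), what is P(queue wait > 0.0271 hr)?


ρ = 5.05/15.94 = 0.3168
P(Wq > t) = ρ·e^{−(μ−λ)t} = 0.3168·e^{−0.2951}
= 0.3168·0.744443 = 0.235849

Final: 0.235849


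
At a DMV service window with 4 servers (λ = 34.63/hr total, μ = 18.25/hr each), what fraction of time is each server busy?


ρ = λ/(cμ) = 34.63/(4·18.25) = 34.63/73.00 = 0.4744

Final: 0.4744


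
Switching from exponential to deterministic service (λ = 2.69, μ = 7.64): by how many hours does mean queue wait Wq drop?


ρ = 2.69/7.64 = 0.3521
Wq(M/M/1) = ρ/(μ−λ) = 0.3521/4.95 = 0.07113 hr
Wq(M/D/1) = ρ/(2(μ−λ)) = 0.03557 hr
Savings = 0.07113 − 0.03557 = 0.03557 hr

Final: 0.03557 hr


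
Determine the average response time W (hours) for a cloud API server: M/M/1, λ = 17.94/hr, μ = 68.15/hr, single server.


W = 1/(μ−λ) = 1/(68.15 − 17.94) = 1/50.21 = 0.01992 hr

Final: 0.01992 hr


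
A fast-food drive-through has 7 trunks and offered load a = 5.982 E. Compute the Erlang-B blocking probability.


B(c,a) = (a^c/c!) / Σ_{k=0}^{c} a^k/k!
a^7/7! = 54.386902
Σ terms (k=0..7): 1.00000 + 5.98200 + 17.89216 + 35.67697 + 53.35491 + 63.83381 + 63.64231 + 54.38690 = 295.769073
B = 54.386902/295.769073 = 0.183883

Final: 0.183883


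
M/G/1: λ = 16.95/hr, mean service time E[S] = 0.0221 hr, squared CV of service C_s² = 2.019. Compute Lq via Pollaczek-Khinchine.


ρ = λ·E[S] = 16.95·0.0221 = 0.3746
Lq = ρ²(1+C_s²)/(2(1−ρ)) = 0.1403·(1+2.019)/(2·0.6254)
= 0.1403·3.0190/1.2508 = 0.33868

Final: 0.33868


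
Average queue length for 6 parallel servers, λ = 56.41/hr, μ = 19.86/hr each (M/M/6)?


a = λ/μ = 2.8404; ρ = a/6 = 0.4734
P₀ = 0.057699
Lq = P₀·a^c·ρ / (c!·(1−ρ)²) = 0.057699·525.12311·0.4734/(720·0.27731)
= 0.07184

Final: 0.07184


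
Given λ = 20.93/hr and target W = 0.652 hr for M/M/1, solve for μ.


W = 1/(μ−λ) ⇒ μ − λ = 1/W = 1/0.652 = 1.5337
μ = λ + 1/W = 20.93 + 1.5337 = 22.4637 per hr

Final: 22.4637 /hr


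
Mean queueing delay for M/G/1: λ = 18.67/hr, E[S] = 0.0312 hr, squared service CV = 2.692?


ρ = λ·E[S] = 18.67·0.0312 = 0.5825
E[S²] = E[S]²(1+C_s²) = 0.0312²·(1+2.692) = 0.003594
Wq = λ·E[S²]/(2(1−ρ)) = 18.67·0.003594/(2·0.4175) = 0.08036 hr

Final: 0.08036 hr


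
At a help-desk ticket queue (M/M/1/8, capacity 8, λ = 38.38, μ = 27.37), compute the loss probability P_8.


ρ = λ/μ = 38.38/27.37 = 1.4023
P_K = (1−ρ)ρ^K/(1−ρ^(K+1)) = (-0.4023·14.950007)/(1 − 20.963875)
= -6.013868/-19.963875 = 0.301238

Final: 0.301238


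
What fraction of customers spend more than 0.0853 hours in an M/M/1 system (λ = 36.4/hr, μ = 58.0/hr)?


W ~ Exponential(μ−λ) for M/M/1.
μ − λ = 58.0 − 36.4 = 21.6000
P(W > t) = e^{−(μ−λ)t} = e^{−1.8425} = 0.158424

Final: 0.158424


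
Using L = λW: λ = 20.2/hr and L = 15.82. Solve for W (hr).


W = L/λ = 15.82/20.2 = 0.7832 hr

Final: 0.7832 hr


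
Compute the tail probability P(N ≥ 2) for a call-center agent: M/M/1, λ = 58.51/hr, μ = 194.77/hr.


ρ = 58.51/194.77 = 0.3004
P(N ≥ n) = ρ^n = 0.3004^2 = 0.090244

Final: 0.090244


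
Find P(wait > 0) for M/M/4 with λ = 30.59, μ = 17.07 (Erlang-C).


a = λ/μ = 1.7920; ρ = a/4 = 0.4480
P₀ = 0.162990 (from M/M/c formula)
C(c,a) = [a^c/(c!(1−ρ))]·P₀ = [10.31297/(24·0.5520)]·0.162990
= 0.77847·0.162990 = 0.126882

Final: 0.126882


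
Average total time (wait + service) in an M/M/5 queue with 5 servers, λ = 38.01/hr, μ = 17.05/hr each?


a = 2.2293; ρ = 0.4459; P₀ = 0.106179
Lq = P₀·a^c·ρ/(c!(1−ρ)²) = 0.07074
Wq = Lq/λ = 0.07074/38.01 = 0.001861 hr
W = Wq + 1/μ = 0.001861 + 0.05865 = 0.06051 hr

Final: 0.06051 hr


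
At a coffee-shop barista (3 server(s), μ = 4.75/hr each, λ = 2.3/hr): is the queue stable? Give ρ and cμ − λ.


Total capacity cμ = 3·4.75 = 14.25/hr
ρ = λ/(cμ) = 2.3/14.25 = 0.1614
Stable ⇔ ρ < 1: YES
Spare capacity = cμ − λ = 14.25 − 2.3 = 11.95/hr

Final: ρ = 0.1614; stable; margin = 11.95/hr


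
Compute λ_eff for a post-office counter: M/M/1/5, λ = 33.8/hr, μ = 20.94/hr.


ρ = 1.6141; P_K = (1−ρ)ρ^5/(1−ρ^6) = 0.403275
λ_eff = λ(1 − P_K) = 33.8·(1 − 0.403275) = 33.8·0.596725 = 20.1693 /hr

Final: 20.1693 /hr


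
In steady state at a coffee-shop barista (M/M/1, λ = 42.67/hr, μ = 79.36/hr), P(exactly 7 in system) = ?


ρ = 42.67/79.36 = 0.5377
P_n = (1−ρ)·ρ^n = (1 − 0.5377)·0.5377^7 = 0.4623·0.012991 = 0.006006

Final: 0.006006


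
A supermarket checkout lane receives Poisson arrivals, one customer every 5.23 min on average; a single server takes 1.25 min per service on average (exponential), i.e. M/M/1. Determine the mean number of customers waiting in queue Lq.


λ = 60/5.23 = 11.4723 /hr
μ = 60/1.25 = 48.0000 /hr
ρ = λ/μ = 11.4723/48.0000 = 0.2390
Lq = ρ²/(1−ρ) = 0.05712/0.7610 = 0.07506

Final: 0.07506


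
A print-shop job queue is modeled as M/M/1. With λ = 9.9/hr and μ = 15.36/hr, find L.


ρ = λ/μ = 9.9/15.36 = 0.6445
L = ρ/(1−ρ) = 0.6445/(1 − 0.6445) = 0.6445/0.3555 = 1.8132

Final: 1.8132


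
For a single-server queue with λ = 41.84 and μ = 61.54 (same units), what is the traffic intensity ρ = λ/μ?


ρ = λ/μ = 41.84/61.54 = 0.6799

Final: 0.6799


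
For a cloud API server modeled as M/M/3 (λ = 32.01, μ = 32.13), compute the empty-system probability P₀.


a = λ/μ = 32.01/32.13 = 0.9963; ρ = a/c = 0.3321
Σ_{k=0}^{2} a^k/k! (terms k=0..2) = 1.00000 + 0.99627 + 0.49627 = 2.49254
Tail: a^3/(3!(1−ρ)) = 0.98884/(6·0.6679) = 0.24675
P₀ = 1/(2.49254 + 0.24675) = 1/2.73929 = 0.365059

Final: 0.365059


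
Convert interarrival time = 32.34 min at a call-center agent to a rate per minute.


λ = 1/(interarrival time) in consistent units.
1 minute = 1 min, so λ = 1/32.34 = 0.03092 per minute

Final: 0.03092 /min


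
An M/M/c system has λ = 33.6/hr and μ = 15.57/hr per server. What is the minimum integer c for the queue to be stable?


Stability requires cμ > λ ⇔ c > λ/μ.
λ/μ = 33.6/15.57 = 2.1580
Minimum integer c = ⌊2.1580⌋ + 1 = 3
Check: 3·15.57 = 46.71 > 33.6, while 2·15.57 = 31.14 ≤ 33.6

Final: 3 servers


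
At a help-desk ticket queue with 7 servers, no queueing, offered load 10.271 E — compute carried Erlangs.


B(7,10.271) = 0.420927 (Erlang-B)
Carried load = a(1 − B) = 10.271·(1 − 0.420927) = 10.271·0.579073 = 5.9477 E

Final: 5.9477 Erlangs


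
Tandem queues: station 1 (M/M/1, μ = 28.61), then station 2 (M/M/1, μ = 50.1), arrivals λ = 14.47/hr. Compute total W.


Each node sees arrival rate λ = 14.47/hr (tandem ⇒ throughput preserved).
W₁ = 1/(μ₁−λ) = 1/(28.61−14.47) = 0.07072 hr
W₂ = 1/(μ₂−λ) = 1/(50.1−14.47) = 0.02807 hr
W_total = W₁ + W₂ = 0.07072 + 0.02807 = 0.09879 hr

Final: 0.09879 hr


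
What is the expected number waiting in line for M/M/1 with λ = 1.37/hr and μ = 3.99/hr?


ρ = 1.37/3.99 = 0.3434
Lq = ρ²/(1−ρ) = 0.1179/0.6566 = 0.1795

Final: 0.1795


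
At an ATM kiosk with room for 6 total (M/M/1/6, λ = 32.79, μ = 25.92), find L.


ρ = 32.79/25.92 = 1.2650
L = ρ[1 − (K+1)ρ^K + Kρ^(K+1)] / [(1−ρ)(1−ρ^(K+1))]
Numerator: 1.2650·(1 − 7·4.098628 + 6·5.184954) = 4.325610
Denominator: (-0.2650)·(-4.184954) = 1.109207
L = 4.325610/1.109207 = 3.8997

Final: 3.8997


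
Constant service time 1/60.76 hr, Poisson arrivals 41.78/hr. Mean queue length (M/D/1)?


ρ = 41.78/60.76 = 0.6876
M/D/1: Lq = ρ²/(2(1−ρ)) = 0.4728/(2·0.3124) = 0.75682

Final: 0.75682


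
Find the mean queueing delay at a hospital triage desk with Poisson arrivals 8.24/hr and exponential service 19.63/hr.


ρ = 8.24/19.63 = 0.4198
Wq = ρ/(μ−λ) = 0.4198/(19.63 − 8.24) = 0.4198/11.39 = 0.03685 hr

Final: 0.03685 hr


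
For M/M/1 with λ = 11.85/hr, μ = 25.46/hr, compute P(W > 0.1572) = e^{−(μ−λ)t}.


W ~ Exponential(μ−λ) for M/M/1.
μ − λ = 25.46 − 11.85 = 13.6100
P(W > t) = e^{−(μ−λ)t} = e^{−2.1395} = 0.117715

Final: 0.117715


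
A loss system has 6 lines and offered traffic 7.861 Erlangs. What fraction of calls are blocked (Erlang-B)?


B(c,a) = (a^c/c!) / Σ_{k=0}^{c} a^k/k!
a^6/6! = 327.743646
Σ terms (k=0..6): 1.00000 + 7.86100 + 30.89766 + 80.96217 + 159.11090 + 250.15416 + 327.74365 = 857.729544
B = 327.743646/857.729544 = 0.382106

Final: 0.382106


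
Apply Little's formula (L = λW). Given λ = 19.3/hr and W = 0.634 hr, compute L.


L = λW = 19.3·0.634 = 12.2362

Final: 12.2362


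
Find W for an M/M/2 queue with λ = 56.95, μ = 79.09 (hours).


a = 0.7201; ρ = 0.3600; P₀ = 0.470553
Lq = P₀·a^c·ρ/(c!(1−ρ)²) = 0.10724
Wq = Lq/λ = 0.10724/56.95 = 0.001883 hr
W = Wq + 1/μ = 0.001883 + 0.01264 = 0.01453 hr

Final: 0.01453 hr


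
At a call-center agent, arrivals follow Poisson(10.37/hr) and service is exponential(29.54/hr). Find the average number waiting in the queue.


ρ = 10.37/29.54 = 0.3510
Lq = ρ²/(1−ρ) = 0.1232/0.6490 = 0.1899

Final: 0.1899


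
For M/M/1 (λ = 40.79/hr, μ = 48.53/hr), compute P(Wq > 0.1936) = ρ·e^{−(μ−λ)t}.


ρ = 40.79/48.53 = 0.8405
P(Wq > t) = ρ·e^{−(μ−λ)t} = 0.8405·e^{−1.4985}
= 0.8405·0.223473 = 0.187832

Final: 0.187832


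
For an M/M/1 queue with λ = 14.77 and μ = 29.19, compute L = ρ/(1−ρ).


ρ = λ/μ = 14.77/29.19 = 0.5060
L = ρ/(1−ρ) = 0.5060/(1 − 0.5060) = 0.5060/0.4940 = 1.0243

Final: 1.0243


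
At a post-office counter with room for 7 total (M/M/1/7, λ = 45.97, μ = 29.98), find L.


ρ = 45.97/29.98 = 1.5334
L = ρ[1 − (K+1)ρ^K + Kρ^(K+1)] / [(1−ρ)(1−ρ^(K+1))]
Numerator: 1.5334·(1 − 8·19.929671 + 7·30.559272) = 85.066789
Denominator: (-0.5334)·(-29.559272) = 15.765602
L = 85.066789/15.765602 = 5.3957

Final: 5.3957


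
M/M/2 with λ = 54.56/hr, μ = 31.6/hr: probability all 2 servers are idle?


a = λ/μ = 54.56/31.6 = 1.7266; ρ = a/c = 0.8633
Σ_{k=0}^{1} a^k/k! (terms k=0..1) = 1.00000 + 1.72658 = 2.72658
Tail: a^2/(2!(1−ρ)) = 2.98109/(2·0.1367) = 10.90305
P₀ = 1/(2.72658 + 10.90305) = 1/13.62963 = 0.073370

Final: 0.073370


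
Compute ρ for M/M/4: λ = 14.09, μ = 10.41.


ρ = λ/(cμ) = 14.09/(4·10.41) = 14.09/41.64 = 0.3384

Final: 0.3384


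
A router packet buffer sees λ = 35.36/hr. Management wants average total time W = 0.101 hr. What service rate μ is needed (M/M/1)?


W = 1/(μ−λ) ⇒ μ − λ = 1/W = 1/0.101 = 9.9010
μ = λ + 1/W = 35.36 + 9.9010 = 45.2610 per hr

Final: 45.2610 /hr


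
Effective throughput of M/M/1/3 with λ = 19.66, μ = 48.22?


ρ = 0.4077; P_K = (1−ρ)ρ^3/(1−ρ^4) = 0.041283
λ_eff = λ(1 − P_K) = 19.66·(1 − 0.041283) = 19.66·0.958717 = 18.8484 /hr

Final: 18.8484 /hr


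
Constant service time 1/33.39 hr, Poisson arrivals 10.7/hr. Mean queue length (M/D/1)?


ρ = 10.7/33.39 = 0.3205
M/D/1: Lq = ρ²/(2(1−ρ)) = 0.1027/(2·0.6795) = 0.07556

Final: 0.07556


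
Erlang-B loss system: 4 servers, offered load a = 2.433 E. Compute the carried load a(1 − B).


B(4,2.433) = 0.142397 (Erlang-B)
Carried load = a(1 − B) = 2.433·(1 − 0.142397) = 2.433·0.857603 = 2.0865 E

Final: 2.0865 Erlangs


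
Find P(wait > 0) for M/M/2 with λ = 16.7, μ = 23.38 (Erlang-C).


a = λ/μ = 0.7143; ρ = a/2 = 0.3571
P₀ = 0.473684 (from M/M/c formula)
C(c,a) = [a^c/(c!(1−ρ))]·P₀ = [0.51020/(2·0.6429)]·0.473684
= 0.39683·0.473684 = 0.187970

Final: 0.187970


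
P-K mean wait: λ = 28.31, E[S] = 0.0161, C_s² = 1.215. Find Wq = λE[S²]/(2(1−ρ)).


ρ = λ·E[S] = 28.31·0.0161 = 0.4558
E[S²] = E[S]²(1+C_s²) = 0.0161²·(1+1.215) = 0.0005742
Wq = λ·E[S²]/(2(1−ρ)) = 28.31·0.0005742/(2·0.5442) = 0.01493 hr

Final: 0.01493 hr


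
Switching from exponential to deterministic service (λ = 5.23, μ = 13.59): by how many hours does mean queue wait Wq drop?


ρ = 5.23/13.59 = 0.3848
Wq(M/M/1) = ρ/(μ−λ) = 0.3848/8.36 = 0.04603 hr
Wq(M/D/1) = ρ/(2(μ−λ)) = 0.02302 hr
Savings = 0.04603 − 0.02302 = 0.02302 hr

Final: 0.02302 hr


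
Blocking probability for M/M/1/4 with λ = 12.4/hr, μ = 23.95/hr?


ρ = λ/μ = 12.4/23.95 = 0.5177
P_K = (1−ρ)ρ^K/(1−ρ^(K+1)) = (0.4823·0.071856)/(1 − 0.037203)
= 0.034653/0.962797 = 0.035992

Final: 0.035992


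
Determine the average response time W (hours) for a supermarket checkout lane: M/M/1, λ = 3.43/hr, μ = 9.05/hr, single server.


W = 1/(μ−λ) = 1/(9.05 − 3.43) = 1/5.62 = 0.1779 hr

Final: 0.1779 hr


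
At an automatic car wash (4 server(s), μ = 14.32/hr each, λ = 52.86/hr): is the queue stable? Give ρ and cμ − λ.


Total capacity cμ = 4·14.32 = 57.28/hr
ρ = λ/(cμ) = 52.86/57.28 = 0.9228
Stable ⇔ ρ < 1: YES
Spare capacity = cμ − λ = 57.28 − 52.86 = 4.42/hr

Final: ρ = 0.9228; stable; margin = 4.42/hr


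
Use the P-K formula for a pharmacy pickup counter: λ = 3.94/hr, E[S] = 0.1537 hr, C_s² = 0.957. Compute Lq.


ρ = λ·E[S] = 3.94·0.1537 = 0.6056
Lq = ρ²(1+C_s²)/(2(1−ρ)) = 0.3667·(1+0.957)/(2·0.3944)
= 0.3667·1.9570/0.7888 = 0.90979

Final: 0.90979


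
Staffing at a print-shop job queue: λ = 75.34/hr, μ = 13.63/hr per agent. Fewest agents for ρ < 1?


Stability requires cμ > λ ⇔ c > λ/μ.
λ/μ = 75.34/13.63 = 5.5275
Minimum integer c = ⌊5.5275⌋ + 1 = 6
Check: 6·13.63 = 81.78 > 75.34, while 5·13.63 = 68.15 ≤ 75.34

Final: 6 servers


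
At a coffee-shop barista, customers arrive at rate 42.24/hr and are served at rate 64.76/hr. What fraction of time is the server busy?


ρ = λ/μ = 42.24/64.76 = 0.6523

Final: 0.6523


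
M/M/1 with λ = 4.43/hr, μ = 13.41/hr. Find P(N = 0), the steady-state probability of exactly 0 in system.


ρ = 4.43/13.41 = 0.3304
P_n = (1−ρ)·ρ^n = (1 − 0.3304)·0.3304^0 = 0.6696·1.000000 = 0.669650

Final: 0.669650


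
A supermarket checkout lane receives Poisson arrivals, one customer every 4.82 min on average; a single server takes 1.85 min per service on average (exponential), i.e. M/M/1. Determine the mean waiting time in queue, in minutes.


λ = 60/4.82 = 12.4481 /hr
μ = 60/1.85 = 32.4324 /hr
ρ = λ/μ = 12.4481/32.4324 = 0.3838
Wq = ρ/(μ−λ) = 0.3838/(32.4324−12.4481) = 0.01921 hr
In minutes: 0.01921·60 = 1.152 min

Final: 1.152 min


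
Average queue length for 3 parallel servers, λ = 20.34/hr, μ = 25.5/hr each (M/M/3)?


a = λ/μ = 0.7976; ρ = a/3 = 0.2659
P₀ = 0.448233
Lq = P₀·a^c·ρ / (c!·(1−ρ)²) = 0.448233·0.50750·0.2659/(6·0.53893)
= 0.01870

Final: 0.01870


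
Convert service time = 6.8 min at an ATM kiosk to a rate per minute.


μ = 1/(service time) in consistent units.
1 minute = 1 min, so μ = 1/6.8 = 0.1471 per minute

Final: 0.1471 /min


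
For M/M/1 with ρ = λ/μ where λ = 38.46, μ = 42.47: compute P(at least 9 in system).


ρ = 38.46/42.47 = 0.9056
P(N ≥ n) = ρ^n = 0.9056^9 = 0.409584

Final: 0.409584


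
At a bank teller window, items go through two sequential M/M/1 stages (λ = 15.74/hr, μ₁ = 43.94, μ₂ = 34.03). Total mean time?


Each node sees arrival rate λ = 15.74/hr (tandem ⇒ throughput preserved).
W₁ = 1/(μ₁−λ) = 1/(43.94−15.74) = 0.03546 hr
W₂ = 1/(μ₂−λ) = 1/(34.03−15.74) = 0.05467 hr
W_total = W₁ + W₂ = 0.03546 + 0.05467 = 0.09014 hr

Final: 0.09014 hr


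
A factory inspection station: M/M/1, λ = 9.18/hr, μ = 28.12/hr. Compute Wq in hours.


ρ = 9.18/28.12 = 0.3265
Wq = ρ/(μ−λ) = 0.3265/(28.12 − 9.18) = 0.3265/18.94 = 0.01724 hr

Final: 0.01724 hr


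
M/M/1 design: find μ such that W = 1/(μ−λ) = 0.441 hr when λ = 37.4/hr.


W = 1/(μ−λ) ⇒ μ − λ = 1/W = 1/0.441 = 2.2676
μ = λ + 1/W = 37.4 + 2.2676 = 39.6676 per hr

Final: 39.6676 /hr


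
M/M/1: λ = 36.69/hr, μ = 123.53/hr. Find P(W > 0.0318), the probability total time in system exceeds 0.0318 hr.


W ~ Exponential(μ−λ) for M/M/1.
μ − λ = 123.53 − 36.69 = 86.8400
P(W > t) = e^{−(μ−λ)t} = e^{−2.7615} = 0.063196

Final: 0.063196


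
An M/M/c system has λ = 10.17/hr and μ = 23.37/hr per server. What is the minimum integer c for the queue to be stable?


Stability requires cμ > λ ⇔ c > λ/μ.
λ/μ = 10.17/23.37 = 0.4352
Minimum integer c = ⌊0.4352⌋ + 1 = 1
Check: 1·23.37 = 23.37 > 10.17, while 0·23.37 = 0.00 ≤ 10.17

Final: 1 servers


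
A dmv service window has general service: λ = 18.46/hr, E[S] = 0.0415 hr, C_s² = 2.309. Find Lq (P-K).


ρ = λ·E[S] = 18.46·0.0415 = 0.7661
Lq = ρ²(1+C_s²)/(2(1−ρ)) = 0.5869·(1+2.309)/(2·0.2339)
= 0.5869·3.3090/0.4678 = 4.15124

Final: 4.15124


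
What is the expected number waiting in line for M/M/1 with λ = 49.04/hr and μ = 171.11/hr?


ρ = 49.04/171.11 = 0.2866
Lq = ρ²/(1−ρ) = 0.08214/0.7134 = 0.1151

Final: 0.1151


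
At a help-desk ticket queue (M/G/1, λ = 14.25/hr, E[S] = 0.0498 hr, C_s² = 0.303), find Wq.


ρ = λ·E[S] = 14.25·0.0498 = 0.7097
E[S²] = E[S]²(1+C_s²) = 0.0498²·(1+0.303) = 0.003231
Wq = λ·E[S²]/(2(1−ρ)) = 14.25·0.003231/(2·0.2903) = 0.07930 hr

Final: 0.07930 hr


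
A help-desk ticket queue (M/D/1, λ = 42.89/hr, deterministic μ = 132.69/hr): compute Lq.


ρ = 42.89/132.69 = 0.3232
M/D/1: Lq = ρ²/(2(1−ρ)) = 0.1045/(2·0.6768) = 0.07719

Final: 0.07719


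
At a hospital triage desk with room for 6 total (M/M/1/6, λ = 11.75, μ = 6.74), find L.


ρ = 11.75/6.74 = 1.7433
L = ρ[1 − (K+1)ρ^K + Kρ^(K+1)] / [(1−ρ)(1−ρ^(K+1))]
Numerator: 1.7433·(1 − 7·28.071642 + 6·48.937952) = 171.065733
Denominator: (-0.7433)·(-47.937952) = 35.633403
L = 171.065733/35.633403 = 4.8007

Final: 4.8007


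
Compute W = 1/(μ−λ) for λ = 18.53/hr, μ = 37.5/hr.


W = 1/(μ−λ) = 1/(37.5 − 18.53) = 1/18.97 = 0.05271 hr

Final: 0.05271 hr


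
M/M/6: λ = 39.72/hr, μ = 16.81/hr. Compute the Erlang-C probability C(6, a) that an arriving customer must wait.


a = λ/μ = 2.3629; ρ = a/6 = 0.3938
P₀ = 0.093768 (from M/M/c formula)
C(c,a) = [a^c/(c!(1−ρ))]·P₀ = [174.04003/(720·0.6062)]·0.093768
= 0.39876·0.093768 = 0.037391

Final: 0.037391


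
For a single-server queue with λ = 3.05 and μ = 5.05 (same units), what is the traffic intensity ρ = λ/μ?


ρ = λ/μ = 3.05/5.05 = 0.6040

Final: 0.6040


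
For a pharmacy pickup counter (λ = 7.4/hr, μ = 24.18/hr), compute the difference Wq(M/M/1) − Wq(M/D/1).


ρ = 7.4/24.18 = 0.3060
Wq(M/M/1) = ρ/(μ−λ) = 0.3060/16.78 = 0.01824 hr
Wq(M/D/1) = ρ/(2(μ−λ)) = 0.009119 hr
Savings = 0.01824 − 0.009119 = 0.009119 hr

Final: 0.009119 hr


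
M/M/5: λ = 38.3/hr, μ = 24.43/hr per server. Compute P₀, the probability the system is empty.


a = λ/μ = 38.3/24.43 = 1.5677; ρ = a/c = 0.3135
Σ_{k=0}^{4} a^k/k! (terms k=0..4) = 1.00000 + 1.56774 + 1.22891 + 0.64221 + 0.25170 = 4.69057
Tail: a^5/(5!(1−ρ)) = 9.47058/(120·0.6865) = 0.11497
P₀ = 1/(4.69057 + 0.11497) = 1/4.80554 = 0.208093

Final: 0.208093


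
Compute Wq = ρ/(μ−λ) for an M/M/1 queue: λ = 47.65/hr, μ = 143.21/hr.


ρ = 47.65/143.21 = 0.3327
Wq = ρ/(μ−λ) = 0.3327/(143.21 − 47.65) = 0.3327/95.56 = 0.003482 hr

Final: 0.003482 hr


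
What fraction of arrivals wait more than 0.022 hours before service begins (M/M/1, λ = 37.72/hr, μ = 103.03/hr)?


ρ = 37.72/103.03 = 0.3661
P(Wq > t) = ρ·e^{−(μ−λ)t} = 0.3661·e^{−1.4368}
= 0.3661·0.237682 = 0.087017

Final: 0.087017


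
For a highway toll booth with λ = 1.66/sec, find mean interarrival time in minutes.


Mean interarrival time = 1/λ = 1/1.66 second = 0.60241 second
In minutes: 0.60241 × 0.0166667 = 0.01004 min

Final: 0.01004 min


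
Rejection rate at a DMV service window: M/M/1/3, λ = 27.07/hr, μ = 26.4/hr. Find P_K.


ρ = λ/μ = 27.07/26.4 = 1.0254
P_K = (1−ρ)ρ^K/(1−ρ^(K+1)) = (-0.02538·1.078085)/(1 − 1.105445)
= -0.027360/-0.105445 = 0.259475

Final: 0.259475


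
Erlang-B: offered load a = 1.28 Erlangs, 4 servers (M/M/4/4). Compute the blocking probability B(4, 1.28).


B(c,a) = (a^c/c!) / Σ_{k=0}^{c} a^k/k!
a^4/4! = 0.111848
Σ terms (k=0..4): 1.00000 + 1.28000 + 0.81920 + 0.34953 + 0.11185 = 3.560573
B = 0.111848/3.560573 = 0.031413

Final: 0.031413


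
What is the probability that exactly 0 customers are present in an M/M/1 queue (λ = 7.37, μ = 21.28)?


ρ = 7.37/21.28 = 0.3463
P_n = (1−ρ)·ρ^n = (1 − 0.3463)·0.3463^0 = 0.6537·1.000000 = 0.653665

Final: 0.653665


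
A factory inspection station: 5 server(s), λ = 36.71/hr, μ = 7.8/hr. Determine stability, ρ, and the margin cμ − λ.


Total capacity cμ = 5·7.8 = 39.00/hr
ρ = λ/(cμ) = 36.71/39.00 = 0.9413
Stable ⇔ ρ < 1: YES
Spare capacity = cμ − λ = 39.00 − 36.71 = 2.29/hr

Final: ρ = 0.9413; stable; margin = 2.29/hr


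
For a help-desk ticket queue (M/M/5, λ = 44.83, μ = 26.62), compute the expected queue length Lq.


a = λ/μ = 1.6841; ρ = a/5 = 0.3368
P₀ = 0.185065
Lq = P₀·a^c·ρ / (c!·(1−ρ)²) = 0.185065·13.54576·0.3368/(120·0.43982)
= 0.01600

Final: 0.01600


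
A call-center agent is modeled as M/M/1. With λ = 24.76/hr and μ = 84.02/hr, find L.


ρ = λ/μ = 24.76/84.02 = 0.2947
L = ρ/(1−ρ) = 0.2947/(1 − 0.2947) = 0.2947/0.7053 = 0.4178

Final: 0.4178


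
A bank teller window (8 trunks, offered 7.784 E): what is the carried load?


B(8,7.784) = 0.223510 (Erlang-B)
Carried load = a(1 − B) = 7.784·(1 − 0.223510) = 7.784·0.776490 = 6.0442 E

Final: 6.0442 Erlangs


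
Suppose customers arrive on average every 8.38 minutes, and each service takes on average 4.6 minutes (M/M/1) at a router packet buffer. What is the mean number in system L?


λ = 60/8.38 = 7.1599 /hr
μ = 60/4.6 = 13.0435 /hr
ρ = λ/μ = 7.1599/13.0435 = 0.5489
L = ρ/(1−ρ) = 0.5489/0.4511 = 1.2169

Final: 1.2169


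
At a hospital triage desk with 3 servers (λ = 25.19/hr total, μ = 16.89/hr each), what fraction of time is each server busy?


ρ = λ/(cμ) = 25.19/(3·16.89) = 25.19/50.67 = 0.4971

Final: 0.4971


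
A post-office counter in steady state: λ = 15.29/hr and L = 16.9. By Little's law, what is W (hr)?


W = L/λ = 16.9/15.29 = 1.1053 hr

Final: 1.1053 hr


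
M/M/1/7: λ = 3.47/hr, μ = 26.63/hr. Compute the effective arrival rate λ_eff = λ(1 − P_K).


ρ = 0.1303; P_K = (1−ρ)ρ^7/(1−ρ^8) = 0.0000005547
λ_eff = λ(1 − P_K) = 3.47·(1 − 0.0000005547) = 3.47·0.999999 = 3.4700 /hr

Final: 3.4700 /hr


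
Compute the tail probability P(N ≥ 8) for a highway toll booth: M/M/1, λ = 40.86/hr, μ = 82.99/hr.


ρ = 40.86/82.99 = 0.4923
P(N ≥ n) = ρ^n = 0.4923^8 = 0.003453

Final: 0.003453


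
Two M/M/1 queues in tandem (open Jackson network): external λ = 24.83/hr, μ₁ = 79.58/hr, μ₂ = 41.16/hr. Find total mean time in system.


Each node sees arrival rate λ = 24.83/hr (tandem ⇒ throughput preserved).
W₁ = 1/(μ₁−λ) = 1/(79.58−24.83) = 0.01826 hr
W₂ = 1/(μ₂−λ) = 1/(41.16−24.83) = 0.06124 hr
W_total = W₁ + W₂ = 0.01826 + 0.06124 = 0.07950 hr

Final: 0.07950 hr


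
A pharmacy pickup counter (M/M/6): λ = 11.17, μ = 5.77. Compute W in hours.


a = 1.9359; ρ = 0.3226; P₀ = 0.144123
Lq = P₀·a^c·ρ/(c!(1−ρ)²) = 0.007409
Wq = Lq/λ = 0.007409/11.17 = 0.0006633 hr
W = Wq + 1/μ = 0.0006633 + 0.17331 = 0.17397 hr

Final: 0.17397 hr


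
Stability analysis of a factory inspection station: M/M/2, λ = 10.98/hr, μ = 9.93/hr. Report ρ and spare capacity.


Total capacity cμ = 2·9.93 = 19.86/hr
ρ = λ/(cμ) = 10.98/19.86 = 0.5529
Stable ⇔ ρ < 1: YES
Spare capacity = cμ − λ = 19.86 − 10.98 = 8.88/hr

Final: ρ = 0.5529; stable; margin = 8.88/hr
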